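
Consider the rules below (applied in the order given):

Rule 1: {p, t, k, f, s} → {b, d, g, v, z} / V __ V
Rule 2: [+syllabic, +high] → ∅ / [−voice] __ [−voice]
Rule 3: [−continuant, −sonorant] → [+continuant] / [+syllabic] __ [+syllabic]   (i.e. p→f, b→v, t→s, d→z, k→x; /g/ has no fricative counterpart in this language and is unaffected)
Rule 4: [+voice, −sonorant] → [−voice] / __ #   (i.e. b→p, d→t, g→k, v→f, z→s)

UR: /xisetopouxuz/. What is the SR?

xizezovouxus

Rule 1 (intervocalic voicing): /s/ is a voiceless obstruent between vowels /i/ and /e/, so it voices to [z]. /t/ is a voiceless obstruent between vowels /e/ and /o/, so it voices to [d]. /p/ is a voiceless obstruent between vowels /o/ and /o/, so it voices to [b]. /xisetopouxuz/ → xizedobouxuz.
Rule 2 (high vowel syncope): no segment meets the environment; /xizedobouxuz/ is unchanged.
Rule 3 (intervocalic spirantization): /d/ is a stop between vowels /e/ and /o/, so it spirantizes to the fricative [z]. /b/ is a stop between vowels /o/ and /o/, so it spirantizes to the fricative [v]. /xizedobouxuz/ → xizezovouxuz.
Rule 4 (final devoicing): /z/ is a voiced obstruent in word-final position, so it devoices to [s]. /xizezovouxuz/ → xizezovouxus.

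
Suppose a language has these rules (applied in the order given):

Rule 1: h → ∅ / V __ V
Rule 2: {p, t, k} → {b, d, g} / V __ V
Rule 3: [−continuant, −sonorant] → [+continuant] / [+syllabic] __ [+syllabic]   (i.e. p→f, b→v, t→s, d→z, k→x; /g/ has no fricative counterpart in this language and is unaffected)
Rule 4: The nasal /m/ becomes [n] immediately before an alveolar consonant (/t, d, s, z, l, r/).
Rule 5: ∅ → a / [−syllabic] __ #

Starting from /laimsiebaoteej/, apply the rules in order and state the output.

Rule 1 (intervocalic h-deletion): no segment meets the environment; /laimsiebaoteej/ is unchanged.
Rule 2 (intervocalic voicing): /t/ is a voiceless stop between vowels /o/ and /e/, so it voices to [d]. /laimsiebaoteej/ → laimsiebaodeej.
Rule 3 (intervocalic spirantization): /b/ is a stop between vowels /e/ and /a/, so it spirantizes to the fricative [v]. /d/ is a stop between vowels /o/ and /e/, so it spirantizes to the fricative [z]. /laimsiebaodeej/ → laimsievaozeej.
Rule 4 (nasal place assimilation): /m/ precedes the alveolar consonant /s/, so it assimilates in place to [n]. /laimsievaozeej/ → lainsievaozeej.
Rule 5 (final a-epenthesis): the form ends in the consonant /j/, so [a] is inserted word-finally. /lainsievaozeej/ → lainsievaozeeja.

lainsievaozeeja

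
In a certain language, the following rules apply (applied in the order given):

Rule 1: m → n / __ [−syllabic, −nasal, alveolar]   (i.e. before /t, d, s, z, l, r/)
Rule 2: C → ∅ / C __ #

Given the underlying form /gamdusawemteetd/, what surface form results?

gandusawenteet

Rule 1 (nasal place assimilation): /m/ precedes the alveolar consonant /d/, so it assimilates in place to [n]. /m/ precedes the alveolar consonant /t/, so it assimilates in place to [n]. /gamdusawemteetd/ → gandusawenteetd.
Rule 2 (final cluster simplification): /d/ is the second consonant of a word-final cluster /td/, so it deletes. /gandusawenteetd/ → gandusawenteet.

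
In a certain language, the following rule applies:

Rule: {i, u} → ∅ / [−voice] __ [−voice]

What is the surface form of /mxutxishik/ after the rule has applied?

/u/ is a high vowel flanked by voiceless consonants /x/ and /t/, so it deletes.
/i/ is a high vowel flanked by voiceless consonants /x/ and /s/, so it deletes.
/i/ is a high vowel flanked by voiceless consonants /h/ and /k/, so it deletes.
Surface form: [mxtxshk].

mxtxshk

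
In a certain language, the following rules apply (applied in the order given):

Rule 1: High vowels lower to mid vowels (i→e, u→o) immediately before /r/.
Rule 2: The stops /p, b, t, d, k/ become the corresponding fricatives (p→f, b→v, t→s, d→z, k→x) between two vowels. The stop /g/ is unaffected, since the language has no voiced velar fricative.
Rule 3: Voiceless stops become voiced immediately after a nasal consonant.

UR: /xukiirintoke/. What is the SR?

xuxierindoxe

Rule 1 (pre-rhotic lowering): /i/ is a high vowel immediately before /r/, so it lowers to [e]. /xukiirintoke/ → xukierintoke.
Rule 2 (intervocalic spirantization): /k/ is a stop between vowels /u/ and /i/, so it spirantizes to the fricative [x]. /k/ is a stop between vowels /o/ and /e/, so it spirantizes to the fricative [x]. /xukierintoke/ → xuxierintoxe.
Rule 3 (post-nasal voicing): /t/ is a voiceless stop immediately after the nasal /n/, so it voices to [d]. /xuxierintoxe/ → xuxierindoxe.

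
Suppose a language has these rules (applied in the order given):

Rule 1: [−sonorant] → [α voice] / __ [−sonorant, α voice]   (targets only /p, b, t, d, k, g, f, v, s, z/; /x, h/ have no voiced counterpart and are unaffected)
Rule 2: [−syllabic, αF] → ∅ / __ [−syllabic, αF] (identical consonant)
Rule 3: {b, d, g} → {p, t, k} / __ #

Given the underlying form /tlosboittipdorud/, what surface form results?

tlozboitibdorut

Rule 1 (regressive voicing assimilation): /s/ precedes the voiced obstruent /b/, so it voices to [z] by assimilation. /p/ precedes the voiced obstruent /d/, so it voices to [b] by assimilation. /tlosboittipdorud/ → tlozboittibdorud.
Rule 2 (degemination): /tt/ is a geminate; the first /t/ deletes. /tlozboittibdorud/ → tlozboitibdorud.
Rule 3 (final devoicing): /d/ is a voiced stop in word-final position, so it devoices to [t]. /tlozboitibdorud/ → tlozboitibdorut.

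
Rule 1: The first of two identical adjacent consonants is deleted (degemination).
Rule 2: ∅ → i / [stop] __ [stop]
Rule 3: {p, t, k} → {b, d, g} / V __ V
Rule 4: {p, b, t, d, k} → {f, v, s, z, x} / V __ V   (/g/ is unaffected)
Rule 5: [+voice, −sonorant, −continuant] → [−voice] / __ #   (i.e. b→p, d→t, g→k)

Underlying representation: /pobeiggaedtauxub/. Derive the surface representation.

Rule 1 (degemination): /gg/ is a geminate; the first /g/ deletes. /pobeiggaedtauxub/ → pobeigaedtauxub.
Rule 2 (stop-cluster i-epenthesis): /d/ and /t/ form a stop–stop cluster, so [i] is inserted between them. /pobeigaedtauxub/ → pobeigaeditauxub.
Rule 3 (intervocalic voicing): /t/ is a voiceless stop between vowels /i/ and /a/, so it voices to [d]. /pobeigaeditauxub/ → pobeigaedidauxub.
Rule 4 (intervocalic spirantization): /b/ is a stop between vowels /o/ and /e/, so it spirantizes to the fricative [v]. /d/ is a stop between vowels /e/ and /i/, so it spirantizes to the fricative [z]. /d/ is a stop between vowels /i/ and /a/, so it spirantizes to the fricative [z]. /pobeigaedidauxub/ → poveigaezizauxub.
Rule 5 (final devoicing): /b/ is a voiced stop in word-final position, so it devoices to [p]. /poveigaezizauxub/ → poveigaezizauxup.

poveigaezizauxup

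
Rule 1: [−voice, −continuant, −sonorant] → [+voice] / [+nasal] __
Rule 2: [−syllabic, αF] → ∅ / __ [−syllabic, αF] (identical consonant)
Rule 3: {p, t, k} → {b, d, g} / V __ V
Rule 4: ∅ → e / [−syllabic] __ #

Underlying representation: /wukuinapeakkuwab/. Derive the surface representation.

Rule 1 (post-nasal voicing): no segment meets the environment; /wukuinapeakkuwab/ is unchanged.
Rule 2 (degemination): /kk/ is a geminate; the first /k/ deletes. /wukuinapeakkuwab/ → wukuinapeakuwab.
Rule 3 (intervocalic voicing): /k/ is a voiceless stop between vowels /u/ and /u/, so it voices to [g]. /p/ is a voiceless stop between vowels /a/ and /e/, so it voices to [b]. /k/ is a voiceless stop between vowels /a/ and /u/, so it voices to [g]. /wukuinapeakuwab/ → wuguinabeaguwab.
Rule 4 (final e-epenthesis): the form ends in the consonant /b/, so [e] is inserted word-finally. /wuguinabeaguwab/ → wuguinabeaguwabe.

wuguinabeaguwabe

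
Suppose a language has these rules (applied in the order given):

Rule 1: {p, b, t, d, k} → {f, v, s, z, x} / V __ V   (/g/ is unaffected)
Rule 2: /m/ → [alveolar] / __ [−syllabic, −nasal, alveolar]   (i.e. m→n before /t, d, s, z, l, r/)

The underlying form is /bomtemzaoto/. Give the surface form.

Rule 1 (intervocalic spirantization): /t/ is a stop between vowels /o/ and /o/, so it spirantizes to the fricative [s]. /bomtemzaoto/ → bomtemzaoso.
Rule 2 (nasal place assimilation): /m/ precedes the alveolar consonant /t/, so it assimilates in place to [n]. /m/ precedes the alveolar consonant /z/, so it assimilates in place to [n]. /bomtemzaoso/ → bontenzaoso.

bontenzaoso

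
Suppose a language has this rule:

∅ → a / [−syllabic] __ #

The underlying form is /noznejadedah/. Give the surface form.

noznejadedaha

the form ends in the consonant /h/, so [a] is inserted word-finally.
Surface form: [noznejadedaha].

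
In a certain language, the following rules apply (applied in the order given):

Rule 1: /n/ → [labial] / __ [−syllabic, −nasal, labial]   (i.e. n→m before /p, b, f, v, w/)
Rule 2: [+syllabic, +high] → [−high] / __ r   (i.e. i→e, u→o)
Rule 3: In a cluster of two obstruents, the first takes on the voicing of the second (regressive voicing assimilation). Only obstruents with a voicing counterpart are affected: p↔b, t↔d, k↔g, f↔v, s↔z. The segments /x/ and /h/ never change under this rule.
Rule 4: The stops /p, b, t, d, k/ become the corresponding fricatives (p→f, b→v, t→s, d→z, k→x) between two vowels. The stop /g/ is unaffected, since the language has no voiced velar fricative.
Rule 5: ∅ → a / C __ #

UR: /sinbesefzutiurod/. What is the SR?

Rule 1 (nasal place assimilation): /n/ precedes the labial consonant /b/, so it assimilates in place to [m]. /sinbesefzutiurod/ → simbesefzutiurod.
Rule 2 (pre-rhotic lowering): /u/ is a high vowel immediately before /r/, so it lowers to [o]. /simbesefzutiurod/ → simbesefzutiorod.
Rule 3 (regressive voicing assimilation): /f/ precedes the voiced obstruent /z/, so it voices to [v] by assimilation. /simbesefzutiorod/ → simbesevzutiorod.
Rule 4 (intervocalic spirantization): /t/ is a stop between vowels /u/ and /i/, so it spirantizes to the fricative [s]. /simbesevzutiorod/ → simbesevzusiorod.
Rule 5 (final a-epenthesis): the form ends in the consonant /d/, so [a] is inserted word-finally. /simbesevzusiorod/ → simbesevzusioroda.

simbesevzusioroda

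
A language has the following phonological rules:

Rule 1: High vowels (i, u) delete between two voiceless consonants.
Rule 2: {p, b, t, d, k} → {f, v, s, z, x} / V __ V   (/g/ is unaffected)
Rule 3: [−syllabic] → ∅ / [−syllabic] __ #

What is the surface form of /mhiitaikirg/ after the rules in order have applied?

Rule 1 (high vowel syncope): no segment meets the environment; /mhiitaikirg/ is unchanged.
Rule 2 (intervocalic spirantization): /t/ is a stop between vowels /i/ and /a/, so it spirantizes to the fricative [s]. /k/ is a stop between vowels /i/ and /i/, so it spirantizes to the fricative [x]. /mhiitaikirg/ → mhiisaixirg.
Rule 3 (final cluster simplification): /g/ is the second consonant of a word-final cluster /rg/, so it deletes. /mhiisaixirg/ → mhiisaixir.

mhiisaixir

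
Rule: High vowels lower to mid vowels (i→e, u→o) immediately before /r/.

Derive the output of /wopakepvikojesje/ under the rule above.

No segment of /wopakepvikojesje/ meets the structural description of the rule, so the form surfaces unchanged.

wopakepvikojesje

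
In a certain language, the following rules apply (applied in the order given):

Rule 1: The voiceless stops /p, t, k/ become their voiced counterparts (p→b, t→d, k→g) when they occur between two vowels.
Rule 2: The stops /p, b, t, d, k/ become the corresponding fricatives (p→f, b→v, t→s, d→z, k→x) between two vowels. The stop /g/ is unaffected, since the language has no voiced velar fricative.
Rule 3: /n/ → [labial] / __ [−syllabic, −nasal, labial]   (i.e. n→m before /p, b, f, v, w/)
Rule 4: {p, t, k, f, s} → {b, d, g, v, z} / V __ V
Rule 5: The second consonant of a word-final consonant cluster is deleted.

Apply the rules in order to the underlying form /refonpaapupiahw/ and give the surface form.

Rule 1 (intervocalic voicing): /p/ is a voiceless stop between vowels /a/ and /u/, so it voices to [b]. /p/ is a voiceless stop between vowels /u/ and /i/, so it voices to [b]. /refonpaapupiahw/ → refonpaabubiahw.
Rule 2 (intervocalic spirantization): /b/ is a stop between vowels /a/ and /u/, so it spirantizes to the fricative [v]. /b/ is a stop between vowels /u/ and /i/, so it spirantizes to the fricative [v]. /refonpaabubiahw/ → refonpaavuviahw.
Rule 3 (nasal place assimilation): /n/ precedes the labial consonant /p/, so it assimilates in place to [m]. /refonpaavuviahw/ → refompaavuviahw.
Rule 4 (intervocalic voicing): /f/ is a voiceless obstruent between vowels /e/ and /o/, so it voices to [v]. /refompaavuviahw/ → revompaavuviahw.
Rule 5 (final cluster simplification): /w/ is the second consonant of a word-final cluster /hw/, so it deletes. /revompaavuviahw/ → revompaavuviah.

revompaavuviah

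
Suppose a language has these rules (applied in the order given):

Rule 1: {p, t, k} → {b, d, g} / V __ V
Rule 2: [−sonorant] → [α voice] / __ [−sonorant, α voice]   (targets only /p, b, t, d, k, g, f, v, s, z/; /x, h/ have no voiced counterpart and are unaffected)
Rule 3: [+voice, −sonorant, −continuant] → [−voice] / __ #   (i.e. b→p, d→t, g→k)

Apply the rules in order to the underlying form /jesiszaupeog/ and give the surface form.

jesizzaubeok

Rule 1 (intervocalic voicing): /p/ is a voiceless stop between vowels /u/ and /e/, so it voices to [b]. /jesiszaupeog/ → jesiszaubeog.
Rule 2 (regressive voicing assimilation): /s/ precedes the voiced obstruent /z/, so it voices to [z] by assimilation. /jesiszaubeog/ → jesizzaubeog.
Rule 3 (final devoicing): /g/ is a voiced stop in word-final position, so it devoices to [k]. /jesizzaubeog/ → jesizzaubeok.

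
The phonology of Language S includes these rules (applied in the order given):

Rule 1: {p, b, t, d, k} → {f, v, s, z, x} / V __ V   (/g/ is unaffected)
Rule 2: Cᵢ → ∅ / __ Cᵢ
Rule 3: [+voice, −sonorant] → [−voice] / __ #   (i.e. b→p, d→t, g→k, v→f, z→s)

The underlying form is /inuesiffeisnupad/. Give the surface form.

inuesifeisnufat

Rule 1 (intervocalic spirantization): /p/ is a stop between vowels /u/ and /a/, so it spirantizes to the fricative [f]. /inuesiffeisnupad/ → inuesiffeisnufad.
Rule 2 (degemination): /ff/ is a geminate; the first /f/ deletes. /inuesiffeisnufad/ → inuesifeisnufad.
Rule 3 (final devoicing): /d/ is a voiced obstruent in word-final position, so it devoices to [t]. /inuesifeisnufad/ → inuesifeisnufat.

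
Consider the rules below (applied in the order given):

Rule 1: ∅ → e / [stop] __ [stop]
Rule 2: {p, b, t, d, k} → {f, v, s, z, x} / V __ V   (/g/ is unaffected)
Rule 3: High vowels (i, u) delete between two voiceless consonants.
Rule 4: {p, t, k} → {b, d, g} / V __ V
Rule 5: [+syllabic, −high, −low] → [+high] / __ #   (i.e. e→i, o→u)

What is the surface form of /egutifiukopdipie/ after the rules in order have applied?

Rule 1 (stop-cluster e-epenthesis): /p/ and /d/ form a stop–stop cluster, so [e] is inserted between them. /egutifiukopdipie/ → egutifiukopedipie.
Rule 2 (intervocalic spirantization): /t/ is a stop between vowels /u/ and /i/, so it spirantizes to the fricative [s]. /k/ is a stop between vowels /u/ and /o/, so it spirantizes to the fricative [x]. /p/ is a stop between vowels /o/ and /e/, so it spirantizes to the fricative [f]. /d/ is a stop between vowels /e/ and /i/, so it spirantizes to the fricative [z]. /p/ is a stop between vowels /i/ and /i/, so it spirantizes to the fricative [f]. /egutifiukopedipie/ → egusifiuxofezifie.
Rule 3 (high vowel syncope): /i/ is a high vowel flanked by voiceless consonants /s/ and /f/, so it deletes. /egusifiuxofezifie/ → egusfiuxofezifie.
Rule 4 (intervocalic voicing): no segment meets the environment; /egusfiuxofezifie/ is unchanged.
Rule 5 (final vowel raising): /e/ is a mid vowel in word-final position, so it raises to [i]. /egusfiuxofezifie/ → egusfiuxofezifii.

egusfiuxofezifii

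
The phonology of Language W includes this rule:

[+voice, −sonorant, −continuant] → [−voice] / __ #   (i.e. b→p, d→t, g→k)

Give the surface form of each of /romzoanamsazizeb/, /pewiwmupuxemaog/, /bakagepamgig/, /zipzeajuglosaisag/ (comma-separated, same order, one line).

romzoanamsazizep, pewiwmupuxemaok, bakagepamgik, zipzeajuglosaisak

/romzoanamsazizeb/: /b/ is a voiced stop in word-final position, so it devoices to [p]. → [romzoanamsazizep].
/pewiwmupuxemaog/: /g/ is a voiced stop in word-final position, so it devoices to [k]. → [pewiwmupuxemaok].
/bakagepamgig/: /g/ is a voiced stop in word-final position, so it devoices to [k]. → [bakagepamgik].
/zipzeajuglosaisag/: /g/ is a voiced stop in word-final position, so it devoices to [k]. → [zipzeajuglosaisak].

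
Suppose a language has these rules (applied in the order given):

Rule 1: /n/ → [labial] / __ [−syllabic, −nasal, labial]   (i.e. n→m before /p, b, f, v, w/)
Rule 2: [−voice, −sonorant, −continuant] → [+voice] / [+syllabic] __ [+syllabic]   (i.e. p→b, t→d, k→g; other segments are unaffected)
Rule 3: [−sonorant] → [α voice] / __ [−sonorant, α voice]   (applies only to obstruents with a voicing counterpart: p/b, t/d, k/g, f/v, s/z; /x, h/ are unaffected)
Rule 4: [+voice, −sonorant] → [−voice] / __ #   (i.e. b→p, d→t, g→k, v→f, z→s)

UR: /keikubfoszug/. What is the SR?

keigupfozzuk

Rule 1 (nasal place assimilation): no segment meets the environment; /keikubfoszug/ is unchanged.
Rule 2 (intervocalic voicing): /k/ is a voiceless stop between vowels /i/ and /u/, so it voices to [g]. /keikubfoszug/ → keigubfoszug.
Rule 3 (regressive voicing assimilation): /b/ precedes the voiceless obstruent /f/, so it devoices to [p] by assimilation. /s/ precedes the voiced obstruent /z/, so it voices to [z] by assimilation. /keigubfoszug/ → keigupfozzug.
Rule 4 (final devoicing): /g/ is a voiced obstruent in word-final position, so it devoices to [k]. /keigupfozzug/ → keigupfozzuk.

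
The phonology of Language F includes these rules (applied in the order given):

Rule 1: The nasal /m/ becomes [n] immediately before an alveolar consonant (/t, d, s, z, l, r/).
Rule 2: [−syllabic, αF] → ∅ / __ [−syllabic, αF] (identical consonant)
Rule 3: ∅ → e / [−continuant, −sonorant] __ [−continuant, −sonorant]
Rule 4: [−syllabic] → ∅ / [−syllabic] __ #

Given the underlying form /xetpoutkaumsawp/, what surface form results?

Rule 1 (nasal place assimilation): /m/ precedes the alveolar consonant /s/, so it assimilates in place to [n]. /xetpoutkaumsawp/ → xetpoutkaunsawp.
Rule 2 (degemination): no segment meets the environment; /xetpoutkaunsawp/ is unchanged.
Rule 3 (stop-cluster e-epenthesis): /t/ and /p/ form a stop–stop cluster, so [e] is inserted between them. /t/ and /k/ form a stop–stop cluster, so [e] is inserted between them. /xetpoutkaunsawp/ → xetepoutekaunsawp.
Rule 4 (final cluster simplification): /p/ is the second consonant of a word-final cluster /wp/, so it deletes. /xetepoutekaunsawp/ → xetepoutekaunsaw.

xetepoutekaunsaw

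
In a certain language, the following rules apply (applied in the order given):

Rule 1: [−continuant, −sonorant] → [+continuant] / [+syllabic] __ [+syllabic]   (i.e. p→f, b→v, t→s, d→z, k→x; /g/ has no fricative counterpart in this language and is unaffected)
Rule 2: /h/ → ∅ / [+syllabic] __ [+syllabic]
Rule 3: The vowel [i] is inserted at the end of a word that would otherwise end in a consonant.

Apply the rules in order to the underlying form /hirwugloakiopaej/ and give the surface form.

hirwugloaxiofaeji

Rule 1 (intervocalic spirantization): /k/ is a stop between vowels /a/ and /i/, so it spirantizes to the fricative [x]. /p/ is a stop between vowels /o/ and /a/, so it spirantizes to the fricative [f]. /hirwugloakiopaej/ → hirwugloaxiofaej.
Rule 2 (intervocalic h-deletion): no segment meets the environment; /hirwugloaxiofaej/ is unchanged.
Rule 3 (final i-epenthesis): the form ends in the consonant /j/, so [i] is inserted word-finally. /hirwugloaxiofaej/ → hirwugloaxiofaeji.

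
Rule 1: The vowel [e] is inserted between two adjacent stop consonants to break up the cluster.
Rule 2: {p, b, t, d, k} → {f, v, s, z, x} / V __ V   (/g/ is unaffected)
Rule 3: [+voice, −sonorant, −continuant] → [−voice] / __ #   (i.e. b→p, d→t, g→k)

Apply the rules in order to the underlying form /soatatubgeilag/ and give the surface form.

soasasuvegeilak

Rule 1 (stop-cluster e-epenthesis): /b/ and /g/ form a stop–stop cluster, so [e] is inserted between them. /soatatubgeilag/ → soatatubegeilag.
Rule 2 (intervocalic spirantization): /t/ is a stop between vowels /a/ and /a/, so it spirantizes to the fricative [s]. /t/ is a stop between vowels /a/ and /u/, so it spirantizes to the fricative [s]. /b/ is a stop between vowels /u/ and /e/, so it spirantizes to the fricative [v]. /soatatubegeilag/ → soasasuvegeilag.
Rule 3 (final devoicing): /g/ is a voiced stop in word-final position, so it devoices to [k]. /soasasuvegeilag/ → soasasuvegeilak.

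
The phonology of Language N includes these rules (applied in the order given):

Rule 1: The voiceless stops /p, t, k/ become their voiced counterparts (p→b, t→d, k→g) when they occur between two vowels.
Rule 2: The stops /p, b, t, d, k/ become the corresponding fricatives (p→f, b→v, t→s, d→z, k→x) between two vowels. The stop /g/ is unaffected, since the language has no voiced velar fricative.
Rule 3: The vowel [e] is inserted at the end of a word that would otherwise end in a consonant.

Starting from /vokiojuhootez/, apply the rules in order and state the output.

Rule 1 (intervocalic voicing): /k/ is a voiceless stop between vowels /o/ and /i/, so it voices to [g]. /t/ is a voiceless stop between vowels /o/ and /e/, so it voices to [d]. /vokiojuhootez/ → vogiojuhoodez.
Rule 2 (intervocalic spirantization): /d/ is a stop between vowels /o/ and /e/, so it spirantizes to the fricative [z]. /vogiojuhoodez/ → vogiojuhoozez.
Rule 3 (final e-epenthesis): the form ends in the consonant /z/, so [e] is inserted word-finally. /vogiojuhoozez/ → vogiojuhoozeze.

vogiojuhoozeze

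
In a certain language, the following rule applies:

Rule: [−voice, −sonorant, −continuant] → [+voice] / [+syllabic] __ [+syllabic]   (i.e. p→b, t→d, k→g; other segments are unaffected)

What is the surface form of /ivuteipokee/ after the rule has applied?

ivudeibogee

/t/ is a voiceless stop between vowels /u/ and /e/, so it voices to [d].
/p/ is a voiceless stop between vowels /i/ and /o/, so it voices to [b].
/k/ is a voiceless stop between vowels /o/ and /e/, so it voices to [g].
Surface form: [ivudeibogee].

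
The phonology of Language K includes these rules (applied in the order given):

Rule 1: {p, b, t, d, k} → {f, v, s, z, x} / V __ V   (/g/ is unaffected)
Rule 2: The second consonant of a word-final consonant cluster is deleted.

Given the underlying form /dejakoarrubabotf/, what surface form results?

Rule 1 (intervocalic spirantization): /k/ is a stop between vowels /a/ and /o/, so it spirantizes to the fricative [x]. /b/ is a stop between vowels /u/ and /a/, so it spirantizes to the fricative [v]. /b/ is a stop between vowels /a/ and /o/, so it spirantizes to the fricative [v]. /dejakoarrubabotf/ → dejaxoarruvavotf.
Rule 2 (final cluster simplification): /f/ is the second consonant of a word-final cluster /tf/, so it deletes. /dejaxoarruvavotf/ → dejaxoarruvavot.

dejaxoarruvavot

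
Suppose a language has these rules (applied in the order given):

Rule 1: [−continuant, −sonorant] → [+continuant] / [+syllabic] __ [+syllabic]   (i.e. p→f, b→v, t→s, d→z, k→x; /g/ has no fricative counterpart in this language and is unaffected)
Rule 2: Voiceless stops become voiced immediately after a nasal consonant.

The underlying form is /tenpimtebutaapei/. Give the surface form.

tenbimdevusaafei

Rule 1 (intervocalic spirantization): /b/ is a stop between vowels /e/ and /u/, so it spirantizes to the fricative [v]. /t/ is a stop between vowels /u/ and /a/, so it spirantizes to the fricative [s]. /p/ is a stop between vowels /a/ and /e/, so it spirantizes to the fricative [f]. /tenpimtebutaapei/ → tenpimtevusaafei.
Rule 2 (post-nasal voicing): /p/ is a voiceless stop immediately after the nasal /n/, so it voices to [b]. /t/ is a voiceless stop immediately after the nasal /m/, so it voices to [d]. /tenpimtevusaafei/ → tenbimdevusaafei.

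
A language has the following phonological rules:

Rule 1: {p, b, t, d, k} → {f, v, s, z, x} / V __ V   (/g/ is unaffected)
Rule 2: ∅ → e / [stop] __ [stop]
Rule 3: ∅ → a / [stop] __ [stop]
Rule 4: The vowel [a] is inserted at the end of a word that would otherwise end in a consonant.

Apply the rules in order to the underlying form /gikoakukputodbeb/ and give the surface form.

gixoaxukepusodebeba

Rule 1 (intervocalic spirantization): /k/ is a stop between vowels /i/ and /o/, so it spirantizes to the fricative [x]. /k/ is a stop between vowels /a/ and /u/, so it spirantizes to the fricative [x]. /t/ is a stop between vowels /u/ and /o/, so it spirantizes to the fricative [s]. /gikoakukputodbeb/ → gixoaxukpusodbeb.
Rule 2 (stop-cluster e-epenthesis): /k/ and /p/ form a stop–stop cluster, so [e] is inserted between them. /d/ and /b/ form a stop–stop cluster, so [e] is inserted between them. /gixoaxukpusodbeb/ → gixoaxukepusodebeb.
Rule 3 (stop-cluster a-epenthesis): no segment meets the environment; /gixoaxukepusodebeb/ is unchanged.
Rule 4 (final a-epenthesis): the form ends in the consonant /b/, so [a] is inserted word-finally. /gixoaxukepusodebeb/ → gixoaxukepusodebeba.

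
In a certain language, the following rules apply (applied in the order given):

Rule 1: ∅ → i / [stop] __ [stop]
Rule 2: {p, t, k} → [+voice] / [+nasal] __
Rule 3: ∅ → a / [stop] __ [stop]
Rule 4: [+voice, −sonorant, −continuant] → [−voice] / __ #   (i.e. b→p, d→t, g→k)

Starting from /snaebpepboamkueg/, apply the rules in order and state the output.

Rule 1 (stop-cluster i-epenthesis): /b/ and /p/ form a stop–stop cluster, so [i] is inserted between them. /p/ and /b/ form a stop–stop cluster, so [i] is inserted between them. /snaebpepboamkueg/ → snaebipepiboamkueg.
Rule 2 (post-nasal voicing): /k/ is a voiceless stop immediately after the nasal /m/, so it voices to [g]. /snaebipepiboamkueg/ → snaebipepiboamgueg.
Rule 3 (stop-cluster a-epenthesis): no segment meets the environment; /snaebipepiboamgueg/ is unchanged.
Rule 4 (final devoicing): /g/ is a voiced stop in word-final position, so it devoices to [k]. /snaebipepiboamgueg/ → snaebipepiboamguek.

snaebipepiboamguek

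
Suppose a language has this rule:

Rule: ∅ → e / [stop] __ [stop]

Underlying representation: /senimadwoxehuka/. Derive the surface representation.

senimadwoxehuka

No segment of /senimadwoxehuka/ meets the structural description of the rule, so the form surfaces unchanged.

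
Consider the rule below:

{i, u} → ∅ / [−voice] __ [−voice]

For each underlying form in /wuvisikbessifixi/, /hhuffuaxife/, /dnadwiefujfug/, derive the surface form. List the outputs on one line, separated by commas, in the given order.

wuviskbessfxi, hhffuaxfe, dnadwiefujfug

/wuvisikbessifixi/: /i/ is a high vowel flanked by voiceless consonants /s/ and /k/, so it deletes. /i/ is a high vowel flanked by voiceless consonants /s/ and /f/, so it deletes. /i/ is a high vowel flanked by voiceless consonants /f/ and /x/, so it deletes. → [wuviskbessfxi].
/hhuffuaxife/: /u/ is a high vowel flanked by voiceless consonants /h/ and /f/, so it deletes. /i/ is a high vowel flanked by voiceless consonants /x/ and /f/, so it deletes. → [hhffuaxfe].
/dnadwiefujfug/: the rule's environment is not met; surfaces unchanged as [dnadwiefujfug].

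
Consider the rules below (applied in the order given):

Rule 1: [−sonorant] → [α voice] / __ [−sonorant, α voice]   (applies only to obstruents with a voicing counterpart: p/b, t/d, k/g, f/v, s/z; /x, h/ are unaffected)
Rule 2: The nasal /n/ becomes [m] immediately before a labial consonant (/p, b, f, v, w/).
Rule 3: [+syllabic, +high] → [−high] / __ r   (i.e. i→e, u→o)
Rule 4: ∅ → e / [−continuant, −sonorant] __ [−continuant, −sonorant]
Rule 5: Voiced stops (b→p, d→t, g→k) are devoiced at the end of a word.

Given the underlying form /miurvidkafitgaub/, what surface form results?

Rule 1 (regressive voicing assimilation): /d/ precedes the voiceless obstruent /k/, so it devoices to [t] by assimilation. /t/ precedes the voiced obstruent /g/, so it voices to [d] by assimilation. /miurvidkafitgaub/ → miurvitkafidgaub.
Rule 2 (nasal place assimilation): no segment meets the environment; /miurvitkafidgaub/ is unchanged.
Rule 3 (pre-rhotic lowering): /u/ is a high vowel immediately before /r/, so it lowers to [o]. /miurvitkafidgaub/ → miorvitkafidgaub.
Rule 4 (stop-cluster e-epenthesis): /t/ and /k/ form a stop–stop cluster, so [e] is inserted between them. /d/ and /g/ form a stop–stop cluster, so [e] is inserted between them. /miorvitkafidgaub/ → miorvitekafidegaub.
Rule 5 (final devoicing): /b/ is a voiced stop in word-final position, so it devoices to [p]. /miorvitekafidegaub/ → miorvitekafidegaup.

miorvitekafidegaup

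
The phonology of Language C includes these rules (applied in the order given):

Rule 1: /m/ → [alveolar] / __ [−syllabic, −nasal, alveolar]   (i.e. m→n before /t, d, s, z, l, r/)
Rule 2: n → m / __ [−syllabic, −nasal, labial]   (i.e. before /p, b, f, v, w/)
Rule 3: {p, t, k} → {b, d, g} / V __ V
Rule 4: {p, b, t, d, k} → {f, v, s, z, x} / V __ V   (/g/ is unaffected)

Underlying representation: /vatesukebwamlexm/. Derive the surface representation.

vazesugebwanlexm

Rule 1 (nasal place assimilation): /m/ precedes the alveolar consonant /l/, so it assimilates in place to [n]. /vatesukebwamlexm/ → vatesukebwanlexm.
Rule 2 (nasal place assimilation): no segment meets the environment; /vatesukebwanlexm/ is unchanged.
Rule 3 (intervocalic voicing): /t/ is a voiceless stop between vowels /a/ and /e/, so it voices to [d]. /k/ is a voiceless stop between vowels /u/ and /e/, so it voices to [g]. /vatesukebwanlexm/ → vadesugebwanlexm.
Rule 4 (intervocalic spirantization): /d/ is a stop between vowels /a/ and /e/, so it spirantizes to the fricative [z]. /vadesugebwanlexm/ → vazesugebwanlexm.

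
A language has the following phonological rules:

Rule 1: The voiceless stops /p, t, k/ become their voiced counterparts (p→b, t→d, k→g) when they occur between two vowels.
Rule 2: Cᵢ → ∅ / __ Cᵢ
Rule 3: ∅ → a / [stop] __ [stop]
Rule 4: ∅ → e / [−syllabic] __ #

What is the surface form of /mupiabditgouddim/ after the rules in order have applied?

Rule 1 (intervocalic voicing): /p/ is a voiceless stop between vowels /u/ and /i/, so it voices to [b]. /mupiabditgouddim/ → mubiabditgouddim.
Rule 2 (degemination): /dd/ is a geminate; the first /d/ deletes. /mubiabditgouddim/ → mubiabditgoudim.
Rule 3 (stop-cluster a-epenthesis): /b/ and /d/ form a stop–stop cluster, so [a] is inserted between them. /t/ and /g/ form a stop–stop cluster, so [a] is inserted between them. /mubiabditgoudim/ → mubiabaditagoudim.
Rule 4 (final e-epenthesis): the form ends in the consonant /m/, so [e] is inserted word-finally. /mubiabaditagoudim/ → mubiabaditagoudime.

mubiabaditagoudime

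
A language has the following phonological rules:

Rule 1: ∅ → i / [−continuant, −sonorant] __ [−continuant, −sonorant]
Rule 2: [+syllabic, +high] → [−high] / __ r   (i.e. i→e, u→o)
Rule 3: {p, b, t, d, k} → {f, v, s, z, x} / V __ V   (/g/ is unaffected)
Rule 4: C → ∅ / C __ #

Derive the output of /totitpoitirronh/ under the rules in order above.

Rule 1 (stop-cluster i-epenthesis): /t/ and /p/ form a stop–stop cluster, so [i] is inserted between them. /totitpoitirronh/ → totitipoitirronh.
Rule 2 (pre-rhotic lowering): /i/ is a high vowel immediately before /r/, so it lowers to [e]. /totitipoitirronh/ → totitipoiterronh.
Rule 3 (intervocalic spirantization): /t/ is a stop between vowels /o/ and /i/, so it spirantizes to the fricative [s]. /t/ is a stop between vowels /i/ and /i/, so it spirantizes to the fricative [s]. /p/ is a stop between vowels /i/ and /o/, so it spirantizes to the fricative [f]. /t/ is a stop between vowels /i/ and /e/, so it spirantizes to the fricative [s]. /totitipoiterronh/ → tosisifoiserronh.
Rule 4 (final cluster simplification): /h/ is the second consonant of a word-final cluster /nh/, so it deletes. /tosisifoiserronh/ → tosisifoiserron.

tosisifoiserron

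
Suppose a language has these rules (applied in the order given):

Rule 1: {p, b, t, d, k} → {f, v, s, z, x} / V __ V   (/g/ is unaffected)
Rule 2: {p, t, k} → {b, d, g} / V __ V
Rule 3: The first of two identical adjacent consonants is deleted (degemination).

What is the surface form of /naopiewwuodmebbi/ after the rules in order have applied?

Rule 1 (intervocalic spirantization): /p/ is a stop between vowels /o/ and /i/, so it spirantizes to the fricative [f]. /naopiewwuodmebbi/ → naofiewwuodmebbi.
Rule 2 (intervocalic voicing): no segment meets the environment; /naofiewwuodmebbi/ is unchanged.
Rule 3 (degemination): /ww/ is a geminate; the first /w/ deletes. /bb/ is a geminate; the first /b/ deletes. /naofiewwuodmebbi/ → naofiewuodmebi.

naofiewuodmebi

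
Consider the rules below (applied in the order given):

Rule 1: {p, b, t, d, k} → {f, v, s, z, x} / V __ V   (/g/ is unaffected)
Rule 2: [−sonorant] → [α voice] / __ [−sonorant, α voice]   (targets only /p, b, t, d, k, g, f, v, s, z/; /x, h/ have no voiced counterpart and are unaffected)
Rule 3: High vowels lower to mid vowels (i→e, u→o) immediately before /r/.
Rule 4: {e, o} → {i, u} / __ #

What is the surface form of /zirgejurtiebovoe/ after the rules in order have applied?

Rule 1 (intervocalic spirantization): /b/ is a stop between vowels /e/ and /o/, so it spirantizes to the fricative [v]. /zirgejurtiebovoe/ → zirgejurtievovoe.
Rule 2 (regressive voicing assimilation): no segment meets the environment; /zirgejurtievovoe/ is unchanged.
Rule 3 (pre-rhotic lowering): /i/ is a high vowel immediately before /r/, so it lowers to [e]. /u/ is a high vowel immediately before /r/, so it lowers to [o]. /zirgejurtievovoe/ → zergejortievovoe.
Rule 4 (final vowel raising): /e/ is a mid vowel in word-final position, so it raises to [i]. /zergejortievovoe/ → zergejortievovoi.

zergejortievovoi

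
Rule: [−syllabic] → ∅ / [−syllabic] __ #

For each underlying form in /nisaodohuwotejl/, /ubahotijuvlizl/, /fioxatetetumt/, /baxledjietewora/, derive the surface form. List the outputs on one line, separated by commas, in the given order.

/nisaodohuwotejl/: /l/ is the second consonant of a word-final cluster /jl/, so it deletes. → [nisaodohuwotej].
/ubahotijuvlizl/: /l/ is the second consonant of a word-final cluster /zl/, so it deletes. → [ubahotijuvliz].
/fioxatetetumt/: /t/ is the second consonant of a word-final cluster /mt/, so it deletes. → [fioxatetetum].
/baxledjietewora/: the rule's environment is not met; surfaces unchanged as [baxledjietewora].

nisaodohuwotej, ubahotijuvliz, fioxatetetum, baxledjietewora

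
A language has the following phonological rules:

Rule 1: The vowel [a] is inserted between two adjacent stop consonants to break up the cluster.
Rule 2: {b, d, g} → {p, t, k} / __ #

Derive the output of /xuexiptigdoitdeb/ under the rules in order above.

Rule 1 (stop-cluster a-epenthesis): /p/ and /t/ form a stop–stop cluster, so [a] is inserted between them. /g/ and /d/ form a stop–stop cluster, so [a] is inserted between them. /t/ and /d/ form a stop–stop cluster, so [a] is inserted between them. /xuexiptigdoitdeb/ → xuexipatigadoitadeb.
Rule 2 (final devoicing): /b/ is a voiced stop in word-final position, so it devoices to [p]. /xuexipatigadoitadeb/ → xuexipatigadoitadep.

xuexipatigadoitadep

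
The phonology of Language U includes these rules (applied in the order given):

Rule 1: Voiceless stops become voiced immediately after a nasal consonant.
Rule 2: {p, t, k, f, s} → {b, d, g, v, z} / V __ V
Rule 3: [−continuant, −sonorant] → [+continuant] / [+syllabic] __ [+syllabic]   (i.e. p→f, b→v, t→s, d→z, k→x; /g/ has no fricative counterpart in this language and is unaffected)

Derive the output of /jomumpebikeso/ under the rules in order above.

jomumbevigezo

Rule 1 (post-nasal voicing): /p/ is a voiceless stop immediately after the nasal /m/, so it voices to [b]. /jomumpebikeso/ → jomumbebikeso.
Rule 2 (intervocalic voicing): /k/ is a voiceless obstruent between vowels /i/ and /e/, so it voices to [g]. /s/ is a voiceless obstruent between vowels /e/ and /o/, so it voices to [z]. /jomumbebikeso/ → jomumbebigezo.
Rule 3 (intervocalic spirantization): /b/ is a stop between vowels /e/ and /i/, so it spirantizes to the fricative [v]. /jomumbebigezo/ → jomumbevigezo.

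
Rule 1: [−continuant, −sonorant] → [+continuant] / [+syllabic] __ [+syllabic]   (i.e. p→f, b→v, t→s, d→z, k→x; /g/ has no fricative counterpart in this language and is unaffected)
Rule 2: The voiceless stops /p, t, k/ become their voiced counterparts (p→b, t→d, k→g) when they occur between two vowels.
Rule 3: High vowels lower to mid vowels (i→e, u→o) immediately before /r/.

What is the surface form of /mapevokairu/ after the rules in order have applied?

Rule 1 (intervocalic spirantization): /p/ is a stop between vowels /a/ and /e/, so it spirantizes to the fricative [f]. /k/ is a stop between vowels /o/ and /a/, so it spirantizes to the fricative [x]. /mapevokairu/ → mafevoxairu.
Rule 2 (intervocalic voicing): no segment meets the environment; /mafevoxairu/ is unchanged.
Rule 3 (pre-rhotic lowering): /i/ is a high vowel immediately before /r/, so it lowers to [e]. /mafevoxairu/ → mafevoxaeru.

mafevoxaeru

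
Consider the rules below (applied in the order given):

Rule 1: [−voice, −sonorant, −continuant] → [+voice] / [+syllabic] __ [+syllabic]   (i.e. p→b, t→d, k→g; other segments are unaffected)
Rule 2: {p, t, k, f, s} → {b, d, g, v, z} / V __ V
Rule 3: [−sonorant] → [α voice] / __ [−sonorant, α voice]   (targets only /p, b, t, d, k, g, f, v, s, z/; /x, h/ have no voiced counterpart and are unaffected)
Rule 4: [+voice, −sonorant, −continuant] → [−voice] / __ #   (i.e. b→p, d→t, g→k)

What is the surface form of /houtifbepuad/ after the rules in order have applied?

Rule 1 (intervocalic voicing): /t/ is a voiceless stop between vowels /u/ and /i/, so it voices to [d]. /p/ is a voiceless stop between vowels /e/ and /u/, so it voices to [b]. /houtifbepuad/ → houdifbebuad.
Rule 2 (intervocalic voicing): no segment meets the environment; /houdifbebuad/ is unchanged.
Rule 3 (regressive voicing assimilation): /f/ precedes the voiced obstruent /b/, so it voices to [v] by assimilation. /houdifbebuad/ → houdivbebuad.
Rule 4 (final devoicing): /d/ is a voiced stop in word-final position, so it devoices to [t]. /houdivbebuad/ → houdivbebuat.

houdivbebuat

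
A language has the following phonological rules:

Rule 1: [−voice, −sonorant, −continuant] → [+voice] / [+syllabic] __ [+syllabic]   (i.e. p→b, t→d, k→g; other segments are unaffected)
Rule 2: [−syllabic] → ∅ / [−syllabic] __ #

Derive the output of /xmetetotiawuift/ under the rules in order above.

Rule 1 (intervocalic voicing): /t/ is a voiceless stop between vowels /e/ and /e/, so it voices to [d]. /t/ is a voiceless stop between vowels /e/ and /o/, so it voices to [d]. /t/ is a voiceless stop between vowels /o/ and /i/, so it voices to [d]. /xmetetotiawuift/ → xmededodiawuift.
Rule 2 (final cluster simplification): /t/ is the second consonant of a word-final cluster /ft/, so it deletes. /xmededodiawuift/ → xmededodiawuif.

xmededodiawuif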